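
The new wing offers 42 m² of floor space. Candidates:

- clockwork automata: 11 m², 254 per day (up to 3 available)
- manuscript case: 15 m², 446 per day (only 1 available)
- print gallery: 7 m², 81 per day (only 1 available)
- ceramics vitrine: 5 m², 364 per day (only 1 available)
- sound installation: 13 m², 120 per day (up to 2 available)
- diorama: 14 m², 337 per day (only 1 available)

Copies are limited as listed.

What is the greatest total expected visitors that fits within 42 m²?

Ranking by ratio (expected visitors/m²): ceramics vitrine 72.80, manuscript case 29.73, diorama 24.07, clockwork automata 23.09.
Filling by ratio: manuscript case + print gallery + ceramics vitrine + diorama for 1228, with 1 m² left unused.
Replace print gallery and diorama with 2×clockwork automata: the trade gains 90 net, giving 1318 at 42 m².
Every other selection either busts 42 m² or exceeds an availability limit or fails to beat 1318.

1318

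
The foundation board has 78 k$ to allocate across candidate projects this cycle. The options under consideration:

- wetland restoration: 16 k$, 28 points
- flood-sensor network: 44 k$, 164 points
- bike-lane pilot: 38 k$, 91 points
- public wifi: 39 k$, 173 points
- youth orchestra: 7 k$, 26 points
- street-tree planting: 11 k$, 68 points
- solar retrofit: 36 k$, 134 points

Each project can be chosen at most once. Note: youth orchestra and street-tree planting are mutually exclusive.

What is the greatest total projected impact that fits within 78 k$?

307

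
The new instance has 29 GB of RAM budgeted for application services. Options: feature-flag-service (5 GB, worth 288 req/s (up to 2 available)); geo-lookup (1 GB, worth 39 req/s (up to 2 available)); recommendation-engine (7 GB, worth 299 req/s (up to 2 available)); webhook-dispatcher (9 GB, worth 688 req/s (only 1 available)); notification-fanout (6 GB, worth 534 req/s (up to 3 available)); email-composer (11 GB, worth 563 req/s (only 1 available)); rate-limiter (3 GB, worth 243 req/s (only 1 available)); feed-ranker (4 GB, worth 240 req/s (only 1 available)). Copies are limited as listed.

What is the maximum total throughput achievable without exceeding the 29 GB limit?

2368

Ranking by ratio (throughput/GB): notification-fanout 89.00, rate-limiter 81.00, webhook-dispatcher 76.44, feed-ranker 60.00.
The ratio heuristic lands on 2×geo-lookup + 3×notification-fanout + rate-limiter + feed-ranker (2163) but leaves 2 GB idle.
Replace rate-limiter and feed-ranker with webhook-dispatcher: the trade gains 205 net, giving 2368 at 29 GB.
Every other selection either busts 29 GB or exceeds an availability limit or fails to beat 2368.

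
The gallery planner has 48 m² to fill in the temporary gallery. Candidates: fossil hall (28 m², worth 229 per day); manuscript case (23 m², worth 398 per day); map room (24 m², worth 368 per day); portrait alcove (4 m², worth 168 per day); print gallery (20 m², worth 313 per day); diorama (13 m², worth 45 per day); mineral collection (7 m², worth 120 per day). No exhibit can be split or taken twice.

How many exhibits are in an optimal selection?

3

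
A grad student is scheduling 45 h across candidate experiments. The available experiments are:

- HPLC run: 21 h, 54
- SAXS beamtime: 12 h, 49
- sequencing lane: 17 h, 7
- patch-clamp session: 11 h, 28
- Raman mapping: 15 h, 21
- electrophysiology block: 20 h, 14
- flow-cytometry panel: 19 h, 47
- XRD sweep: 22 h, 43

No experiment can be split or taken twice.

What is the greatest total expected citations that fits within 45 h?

Best packing: HPLC run + SAXS beamtime + patch-clamp session — 44 h, 131 total.
No other feasible combination exceeds 131.

131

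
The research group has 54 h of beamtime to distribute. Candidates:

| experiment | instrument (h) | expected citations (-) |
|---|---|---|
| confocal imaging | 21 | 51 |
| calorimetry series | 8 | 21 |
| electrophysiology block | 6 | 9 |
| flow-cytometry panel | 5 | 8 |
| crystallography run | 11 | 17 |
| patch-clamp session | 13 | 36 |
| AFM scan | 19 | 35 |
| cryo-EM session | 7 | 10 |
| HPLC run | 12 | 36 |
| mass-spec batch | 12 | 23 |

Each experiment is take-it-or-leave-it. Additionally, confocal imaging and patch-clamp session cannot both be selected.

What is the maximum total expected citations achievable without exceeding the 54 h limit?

Ranking by ratio (expected citations/h): HPLC run 3.00, patch-clamp session 2.77, calorimetry series 2.62.
Taking confocal imaging + calorimetry series + HPLC run + mass-spec batch: 53 h used, 131 in expected citations.
Runner-up calorimetry series + patch-clamp session + AFM scan + HPLC run tops out at 128.

131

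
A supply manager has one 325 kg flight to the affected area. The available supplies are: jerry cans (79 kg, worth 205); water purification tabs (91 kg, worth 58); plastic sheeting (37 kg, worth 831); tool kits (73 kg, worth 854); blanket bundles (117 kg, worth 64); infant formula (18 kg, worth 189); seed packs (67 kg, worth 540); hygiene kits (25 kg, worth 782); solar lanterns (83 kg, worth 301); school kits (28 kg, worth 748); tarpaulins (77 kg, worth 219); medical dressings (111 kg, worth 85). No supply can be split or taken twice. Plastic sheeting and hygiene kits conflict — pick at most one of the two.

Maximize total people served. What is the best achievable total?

3463

Density check — hygiene kits 31.28, school kits 26.71, plastic sheeting 22.46 are the best per kg.
Taking plastic sheeting + tool kits + infant formula + seed packs + solar lanterns + school kits: 306 kg used, 3463 in people served.
An exhaustive check of the 4096 subsets confirms 3463.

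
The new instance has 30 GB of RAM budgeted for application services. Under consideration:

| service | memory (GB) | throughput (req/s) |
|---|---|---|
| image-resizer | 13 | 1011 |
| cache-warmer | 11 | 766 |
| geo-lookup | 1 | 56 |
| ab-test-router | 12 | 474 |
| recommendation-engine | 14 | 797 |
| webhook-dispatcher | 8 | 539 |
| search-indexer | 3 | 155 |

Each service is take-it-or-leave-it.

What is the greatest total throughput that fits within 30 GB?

The ratio ordering already packs tightly: image-resizer + cache-warmer + geo-lookup + search-indexer, 28 GB, 1988.
Runner-up image-resizer + recommendation-engine + search-indexer tops out at 1963.

1988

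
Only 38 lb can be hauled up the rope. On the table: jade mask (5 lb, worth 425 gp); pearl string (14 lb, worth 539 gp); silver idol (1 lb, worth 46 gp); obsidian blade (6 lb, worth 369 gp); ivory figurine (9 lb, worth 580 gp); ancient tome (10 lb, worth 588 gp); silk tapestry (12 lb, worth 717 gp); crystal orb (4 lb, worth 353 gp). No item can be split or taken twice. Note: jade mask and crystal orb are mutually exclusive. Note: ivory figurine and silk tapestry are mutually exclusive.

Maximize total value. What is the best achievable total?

2145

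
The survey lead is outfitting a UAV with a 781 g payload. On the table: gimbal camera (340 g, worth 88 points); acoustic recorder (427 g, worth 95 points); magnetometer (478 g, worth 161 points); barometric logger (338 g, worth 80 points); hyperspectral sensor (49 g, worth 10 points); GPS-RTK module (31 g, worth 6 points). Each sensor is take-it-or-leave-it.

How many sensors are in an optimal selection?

Optimal total is 184.
For example gimbal camera + barometric logger + hyperspectral sensor + GPS-RTK module achieves it, using 758 g.
All optima have 4 sensors.

4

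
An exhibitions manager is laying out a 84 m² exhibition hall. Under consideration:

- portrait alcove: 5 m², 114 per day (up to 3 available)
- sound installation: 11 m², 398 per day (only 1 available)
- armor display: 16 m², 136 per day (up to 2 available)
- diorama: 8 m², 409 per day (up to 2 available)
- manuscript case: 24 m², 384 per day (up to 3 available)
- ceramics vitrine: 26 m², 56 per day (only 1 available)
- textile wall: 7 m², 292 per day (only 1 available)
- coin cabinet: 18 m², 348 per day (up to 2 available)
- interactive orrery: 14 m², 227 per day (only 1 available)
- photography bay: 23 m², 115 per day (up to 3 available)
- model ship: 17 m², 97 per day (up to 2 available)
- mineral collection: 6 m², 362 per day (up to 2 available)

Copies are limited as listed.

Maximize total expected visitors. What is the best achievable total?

The ratio heuristic lands on 3×portrait alcove + sound installation + 2×diorama + textile wall + coin cabinet + 2×mineral collection (2922) but leaves 5 m² idle.
Dropping 3×portrait alcove frees 15 m²; slotting in coin cabinet (18 m²) lifts the total to 2928 at 82 m².
That's the maximum — no swap from here does better than 2928.

2928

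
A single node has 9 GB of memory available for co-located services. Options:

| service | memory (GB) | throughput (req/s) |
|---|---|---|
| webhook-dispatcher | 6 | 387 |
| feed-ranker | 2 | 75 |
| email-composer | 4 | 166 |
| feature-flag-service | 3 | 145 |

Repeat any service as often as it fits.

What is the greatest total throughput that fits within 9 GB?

The ratio ordering already packs tightly: webhook-dispatcher + feature-flag-service, 9 GB, 532.

532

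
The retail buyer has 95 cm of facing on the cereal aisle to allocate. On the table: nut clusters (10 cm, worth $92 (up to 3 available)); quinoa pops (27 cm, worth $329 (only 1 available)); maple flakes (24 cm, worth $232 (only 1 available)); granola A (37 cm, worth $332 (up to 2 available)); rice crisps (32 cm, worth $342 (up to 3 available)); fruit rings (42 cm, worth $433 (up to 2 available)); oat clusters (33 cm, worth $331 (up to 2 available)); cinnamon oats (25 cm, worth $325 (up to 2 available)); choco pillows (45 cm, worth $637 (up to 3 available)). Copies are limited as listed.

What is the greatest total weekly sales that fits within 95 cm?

1287

A density-first pass picks 2×choco pillows — 1274 at 90 cm.
Dropping choco pillows frees 45 cm; slotting in 2×cinnamon oats (50 cm) lifts the total to 1287 at 95 cm.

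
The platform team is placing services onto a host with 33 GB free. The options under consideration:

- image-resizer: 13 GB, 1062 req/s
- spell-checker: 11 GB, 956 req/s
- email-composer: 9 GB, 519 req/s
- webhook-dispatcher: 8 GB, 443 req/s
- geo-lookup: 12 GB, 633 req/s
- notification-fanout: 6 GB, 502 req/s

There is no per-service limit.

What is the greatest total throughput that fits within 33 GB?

2868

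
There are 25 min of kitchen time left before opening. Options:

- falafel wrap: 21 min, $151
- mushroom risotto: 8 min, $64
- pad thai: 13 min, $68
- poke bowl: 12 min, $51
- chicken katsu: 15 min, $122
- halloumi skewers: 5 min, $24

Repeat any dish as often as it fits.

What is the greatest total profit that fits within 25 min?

192

Density check — chicken katsu 8.13, mushroom risotto 8.00, falafel wrap 7.19, pad thai 5.23 are the best per min.
Filling by ratio: mushroom risotto + chicken katsu for 186, with 2 min left unused.
Dropping chicken katsu frees 15 min; slotting in 2×mushroom risotto (16 min) lifts the total to 192 at 24 min.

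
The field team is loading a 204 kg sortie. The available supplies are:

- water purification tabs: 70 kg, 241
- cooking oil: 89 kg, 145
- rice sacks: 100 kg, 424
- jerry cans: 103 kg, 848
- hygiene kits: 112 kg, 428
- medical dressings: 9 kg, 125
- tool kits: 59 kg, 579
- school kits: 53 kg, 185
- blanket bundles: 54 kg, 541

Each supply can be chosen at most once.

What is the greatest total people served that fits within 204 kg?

By people served per kg: medical dressings 13.89, blanket bundles 10.02, tool kits 9.81, jerry cans 8.23 lead.
Taking the top-ratio supplies first gives medical dressings + tool kits + school kits + blanket bundles for 1430 (175 kg).
Dropping school kits and blanket bundles frees 107 kg; slotting in jerry cans (103 kg) lifts the total to 1552 at 171 kg.

1552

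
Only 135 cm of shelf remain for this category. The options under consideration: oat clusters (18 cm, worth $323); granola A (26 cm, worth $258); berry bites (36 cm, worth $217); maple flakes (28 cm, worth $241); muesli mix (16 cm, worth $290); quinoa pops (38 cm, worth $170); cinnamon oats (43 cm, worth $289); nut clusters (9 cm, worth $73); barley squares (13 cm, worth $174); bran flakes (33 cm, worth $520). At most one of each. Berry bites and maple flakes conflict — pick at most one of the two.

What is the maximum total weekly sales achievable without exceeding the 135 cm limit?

1806

The ratio ordering already packs tightly: oat clusters + granola A + maple flakes + muesli mix + barley squares + bran flakes, 134 cm, 1806.
Next best is oat clusters + granola A + maple flakes + muesli mix + nut clusters + bran flakes at 1705 (130 cm) — short by 101.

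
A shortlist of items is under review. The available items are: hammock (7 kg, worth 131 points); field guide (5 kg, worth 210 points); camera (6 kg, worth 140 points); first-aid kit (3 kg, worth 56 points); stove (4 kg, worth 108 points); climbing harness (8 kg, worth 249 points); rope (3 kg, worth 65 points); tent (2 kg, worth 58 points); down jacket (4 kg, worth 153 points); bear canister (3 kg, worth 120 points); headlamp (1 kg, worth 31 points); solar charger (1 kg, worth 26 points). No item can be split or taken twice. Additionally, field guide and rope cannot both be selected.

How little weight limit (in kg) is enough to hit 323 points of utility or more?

8

Need the lightest bundle worth ≥ 323.
field guide + bear canister reaches 330 using 8 kg.
Below 8 kg the best achievable stays under 323.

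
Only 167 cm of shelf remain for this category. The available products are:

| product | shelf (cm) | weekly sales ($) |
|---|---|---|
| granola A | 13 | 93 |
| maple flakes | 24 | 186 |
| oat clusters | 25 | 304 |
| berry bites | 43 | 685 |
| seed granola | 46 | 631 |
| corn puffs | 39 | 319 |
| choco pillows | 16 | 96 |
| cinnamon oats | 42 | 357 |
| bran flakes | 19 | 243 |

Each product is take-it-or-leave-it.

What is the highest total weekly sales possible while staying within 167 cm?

2052

Filling by ratio: maple flakes + oat clusters + berry bites + seed granola + bran flakes for 2049, with 10 cm left unused.
Dropping maple flakes frees 24 cm; slotting in granola A + choco pillows (29 cm) lifts the total to 2052 at 162 cm.
Every other selection either busts 167 cm or fails to beat 2052.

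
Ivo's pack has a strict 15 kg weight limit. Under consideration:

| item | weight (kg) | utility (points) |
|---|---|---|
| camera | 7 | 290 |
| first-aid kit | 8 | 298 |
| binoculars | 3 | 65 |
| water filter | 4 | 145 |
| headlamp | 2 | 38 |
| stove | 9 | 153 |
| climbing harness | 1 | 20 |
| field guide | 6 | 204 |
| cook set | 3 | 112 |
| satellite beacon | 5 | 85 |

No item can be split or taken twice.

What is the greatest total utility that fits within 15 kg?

Ranking by ratio (utility/kg): camera 41.43, cook set 37.33, first-aid kit 37.25, water filter 36.25.
Taking the top-ratio items first gives camera + water filter + climbing harness + cook set for 567 (15 kg).
Replace water filter and climbing harness and cook set with first-aid kit: the trade gains 21 net, giving 588 at 15 kg.
No other feasible combination exceeds 588.

588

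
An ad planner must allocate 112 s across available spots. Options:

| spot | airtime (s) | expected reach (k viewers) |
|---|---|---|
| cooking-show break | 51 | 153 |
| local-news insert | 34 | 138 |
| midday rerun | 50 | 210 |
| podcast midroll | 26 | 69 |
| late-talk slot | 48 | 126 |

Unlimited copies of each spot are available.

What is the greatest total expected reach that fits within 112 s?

420

Ranking by ratio (expected reach/s): midday rerun 4.20, local-news insert 4.06, cooking-show break 3.00, podcast midroll 2.65.
Taking 2×midday rerun: 100 s used, 420 in expected reach.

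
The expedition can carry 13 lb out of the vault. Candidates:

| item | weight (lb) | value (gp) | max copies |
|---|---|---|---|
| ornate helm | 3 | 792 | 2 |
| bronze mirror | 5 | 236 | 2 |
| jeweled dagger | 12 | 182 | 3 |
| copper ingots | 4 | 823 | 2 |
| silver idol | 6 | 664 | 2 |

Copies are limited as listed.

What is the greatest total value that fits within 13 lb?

Ranking by ratio (value/lb): ornate helm 264.00, copper ingots 205.75, silver idol 110.67.
Taking the top-ratio items first gives 2×ornate helm + copper ingots for 2407 (10 lb).
The 3 lb tied up in ornate helm is better spent on copper ingots — total rises to 2438 (11 lb).
The spare 2 lb is too small for any remaining item, and no exchange beats 2438.

2438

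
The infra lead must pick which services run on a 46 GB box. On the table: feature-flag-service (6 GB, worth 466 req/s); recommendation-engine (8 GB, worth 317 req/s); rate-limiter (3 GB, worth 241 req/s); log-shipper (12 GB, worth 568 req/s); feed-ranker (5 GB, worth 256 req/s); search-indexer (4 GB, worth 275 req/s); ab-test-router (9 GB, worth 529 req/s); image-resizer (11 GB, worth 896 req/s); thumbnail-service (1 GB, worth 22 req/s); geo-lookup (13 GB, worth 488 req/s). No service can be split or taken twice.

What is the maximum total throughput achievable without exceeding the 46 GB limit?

2997

Density check — image-resizer 81.45, rate-limiter 80.33, feature-flag-service 77.67, search-indexer 68.75 are the best per GB.
Greedy by ratio would take feature-flag-service + recommendation-engine + rate-limiter + feed-ranker + search-indexer + ab-test-router + image-resizer: 46 GB used, total 2980.
The 13 GB tied up in recommendation-engine and feed-ranker is better spent on log-shipper + thumbnail-service — total rises to 2997 (46 GB).
An exhaustive check of the 1024 subsets confirms 2997.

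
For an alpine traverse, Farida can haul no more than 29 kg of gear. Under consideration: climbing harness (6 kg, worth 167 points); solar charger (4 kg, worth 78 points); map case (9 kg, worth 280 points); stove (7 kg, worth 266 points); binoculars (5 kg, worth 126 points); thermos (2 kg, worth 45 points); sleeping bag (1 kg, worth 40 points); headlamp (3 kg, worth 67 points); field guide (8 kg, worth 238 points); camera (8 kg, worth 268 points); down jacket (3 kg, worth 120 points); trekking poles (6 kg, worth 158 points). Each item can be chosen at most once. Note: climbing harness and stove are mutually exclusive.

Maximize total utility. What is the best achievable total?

The ratio heuristic lands on map case + stove + sleeping bag + camera + down jacket (974) but leaves 1 kg idle.
The 1 kg tied up in sleeping bag is better spent on thermos — total rises to 979 (29 kg).
Runner-up stove + thermos + sleeping bag + field guide + camera + down jacket tops out at 977.

979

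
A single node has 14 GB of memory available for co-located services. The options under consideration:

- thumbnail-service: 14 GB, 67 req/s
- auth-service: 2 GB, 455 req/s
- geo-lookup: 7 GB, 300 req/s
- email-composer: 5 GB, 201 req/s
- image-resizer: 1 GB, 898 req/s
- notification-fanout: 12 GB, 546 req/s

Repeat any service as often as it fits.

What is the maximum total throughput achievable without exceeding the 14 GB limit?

12572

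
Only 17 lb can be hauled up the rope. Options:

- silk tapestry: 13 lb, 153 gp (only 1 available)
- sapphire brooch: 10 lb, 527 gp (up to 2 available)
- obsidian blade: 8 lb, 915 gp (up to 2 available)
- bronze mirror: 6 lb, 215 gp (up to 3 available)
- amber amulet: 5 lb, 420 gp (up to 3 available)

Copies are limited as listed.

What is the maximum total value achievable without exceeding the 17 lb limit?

1830

Taking 2×obsidian blade: 16 lb used, 1830 in value.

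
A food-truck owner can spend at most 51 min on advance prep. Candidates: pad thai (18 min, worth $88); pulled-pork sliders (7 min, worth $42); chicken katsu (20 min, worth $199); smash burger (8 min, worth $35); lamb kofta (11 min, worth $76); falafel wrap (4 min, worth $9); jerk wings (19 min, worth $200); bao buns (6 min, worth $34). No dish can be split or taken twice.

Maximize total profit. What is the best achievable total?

475

Ranking by ratio (profit/min): jerk wings 10.53, chicken katsu 9.95, lamb kofta 6.91, pulled-pork sliders 6.00.
Taking chicken katsu + lamb kofta + jerk wings: 50 min used, 475 in profit.
The closest alternative, pulled-pork sliders + chicken katsu + falafel wrap + jerk wings, reaches only 450.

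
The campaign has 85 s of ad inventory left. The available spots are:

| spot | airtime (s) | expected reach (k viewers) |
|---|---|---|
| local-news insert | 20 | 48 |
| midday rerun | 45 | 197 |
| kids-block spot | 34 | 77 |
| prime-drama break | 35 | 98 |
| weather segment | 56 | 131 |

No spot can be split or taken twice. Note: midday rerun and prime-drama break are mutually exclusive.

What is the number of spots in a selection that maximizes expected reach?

2

Optimal total is 274.
For example midday rerun + kids-block spot achieves it, using 79 s.
All optima have 2 spots.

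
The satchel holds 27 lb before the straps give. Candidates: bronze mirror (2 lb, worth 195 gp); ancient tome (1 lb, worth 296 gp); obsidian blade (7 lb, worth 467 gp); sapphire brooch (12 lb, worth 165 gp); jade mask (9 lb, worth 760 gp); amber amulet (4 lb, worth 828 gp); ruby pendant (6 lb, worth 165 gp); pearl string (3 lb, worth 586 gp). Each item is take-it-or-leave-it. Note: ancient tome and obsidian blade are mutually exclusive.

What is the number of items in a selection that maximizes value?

5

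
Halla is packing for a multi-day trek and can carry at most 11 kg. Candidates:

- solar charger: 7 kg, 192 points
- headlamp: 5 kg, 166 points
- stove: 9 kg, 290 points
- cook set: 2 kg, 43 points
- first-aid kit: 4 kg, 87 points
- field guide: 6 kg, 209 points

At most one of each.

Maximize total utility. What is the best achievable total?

Ranking by ratio (utility/kg): field guide 34.83, headlamp 33.20, stove 32.22.
Best packing: headlamp + field guide — 11 kg, 375 total.

375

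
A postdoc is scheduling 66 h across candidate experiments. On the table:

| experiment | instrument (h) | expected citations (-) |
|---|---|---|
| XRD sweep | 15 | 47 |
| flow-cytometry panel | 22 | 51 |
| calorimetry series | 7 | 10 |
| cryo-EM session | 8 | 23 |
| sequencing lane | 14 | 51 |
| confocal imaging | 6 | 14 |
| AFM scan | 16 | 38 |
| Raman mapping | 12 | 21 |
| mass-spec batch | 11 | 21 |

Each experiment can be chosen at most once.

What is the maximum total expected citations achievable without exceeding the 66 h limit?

Ranking by ratio (expected citations/h): sequencing lane 3.64, XRD sweep 3.13, cryo-EM session 2.88.
Taking the top-ratio experiments first gives XRD sweep + calorimetry series + cryo-EM session + sequencing lane + confocal imaging + AFM scan for 183 (66 h).
Dropping calorimetry series and AFM scan frees 23 h; slotting in flow-cytometry panel (22 h) lifts the total to 186 at 65 h.

186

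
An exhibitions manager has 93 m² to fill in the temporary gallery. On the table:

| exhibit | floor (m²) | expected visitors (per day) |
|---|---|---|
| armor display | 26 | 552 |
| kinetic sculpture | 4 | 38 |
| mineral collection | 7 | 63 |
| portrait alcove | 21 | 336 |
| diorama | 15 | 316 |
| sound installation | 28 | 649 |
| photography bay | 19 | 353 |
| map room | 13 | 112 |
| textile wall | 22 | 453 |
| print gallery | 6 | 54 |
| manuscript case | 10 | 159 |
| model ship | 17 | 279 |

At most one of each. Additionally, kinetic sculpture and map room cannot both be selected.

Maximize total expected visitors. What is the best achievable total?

1970

Taking armor display + diorama + sound installation + textile wall: 91 m² used, 1970 in expected visitors.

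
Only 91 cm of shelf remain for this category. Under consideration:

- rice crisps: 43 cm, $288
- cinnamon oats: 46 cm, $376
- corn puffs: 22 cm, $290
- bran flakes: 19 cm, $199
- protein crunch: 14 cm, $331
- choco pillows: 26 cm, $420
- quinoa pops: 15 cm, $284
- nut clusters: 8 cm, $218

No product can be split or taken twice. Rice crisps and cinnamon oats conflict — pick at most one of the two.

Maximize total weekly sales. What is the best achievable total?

1543

Density check — nut clusters 27.25, protein crunch 23.64, quinoa pops 18.93, choco pillows 16.15 are the best per cm.
Best packing: corn puffs + protein crunch + choco pillows + quinoa pops + nut clusters — 85 cm, 1543 total.
The spare 6 cm is too small for any remaining product, and no feasible exchange beats 1543.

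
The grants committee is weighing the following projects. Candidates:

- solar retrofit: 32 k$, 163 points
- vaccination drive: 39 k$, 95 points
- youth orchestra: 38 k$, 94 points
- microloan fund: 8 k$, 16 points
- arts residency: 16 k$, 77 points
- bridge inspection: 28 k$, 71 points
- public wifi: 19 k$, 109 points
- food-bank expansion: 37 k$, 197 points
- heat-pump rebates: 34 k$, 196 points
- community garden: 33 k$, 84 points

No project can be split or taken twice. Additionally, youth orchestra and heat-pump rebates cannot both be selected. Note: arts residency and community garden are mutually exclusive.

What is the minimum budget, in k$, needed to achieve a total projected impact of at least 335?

66

Minimise k$ subject to total projected impact ≥ 335.
solar retrofit + heat-pump rebates: 359 projected impact at 66 k$.
No combination under 66 k$ hits 335.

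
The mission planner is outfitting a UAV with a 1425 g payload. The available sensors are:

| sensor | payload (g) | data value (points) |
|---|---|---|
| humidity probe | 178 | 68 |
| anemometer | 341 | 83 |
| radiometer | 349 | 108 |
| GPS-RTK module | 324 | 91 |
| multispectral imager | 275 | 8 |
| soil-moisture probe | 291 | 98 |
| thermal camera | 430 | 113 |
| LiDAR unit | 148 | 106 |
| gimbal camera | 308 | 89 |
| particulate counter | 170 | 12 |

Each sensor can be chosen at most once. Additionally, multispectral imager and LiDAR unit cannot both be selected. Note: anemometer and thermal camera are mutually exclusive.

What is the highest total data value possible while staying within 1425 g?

493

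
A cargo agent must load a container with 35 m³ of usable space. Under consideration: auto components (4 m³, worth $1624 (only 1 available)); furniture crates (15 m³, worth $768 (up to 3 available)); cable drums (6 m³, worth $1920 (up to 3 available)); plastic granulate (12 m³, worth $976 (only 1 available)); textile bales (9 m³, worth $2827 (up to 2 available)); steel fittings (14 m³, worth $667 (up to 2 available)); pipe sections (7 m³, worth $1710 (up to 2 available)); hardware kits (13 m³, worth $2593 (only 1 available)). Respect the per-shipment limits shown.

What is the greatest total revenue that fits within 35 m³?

11118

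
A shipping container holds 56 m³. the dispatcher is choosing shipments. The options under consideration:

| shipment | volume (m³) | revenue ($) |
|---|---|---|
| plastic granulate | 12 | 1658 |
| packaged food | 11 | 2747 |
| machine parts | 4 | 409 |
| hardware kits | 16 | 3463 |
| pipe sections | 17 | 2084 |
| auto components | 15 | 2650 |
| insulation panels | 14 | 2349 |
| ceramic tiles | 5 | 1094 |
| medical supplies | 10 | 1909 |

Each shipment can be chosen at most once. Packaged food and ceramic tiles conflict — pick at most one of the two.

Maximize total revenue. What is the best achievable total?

Taking packaged food + hardware kits + auto components + insulation panels: 56 m³ used, 11209 in revenue.
No other feasible combination exceeds 11209.

11209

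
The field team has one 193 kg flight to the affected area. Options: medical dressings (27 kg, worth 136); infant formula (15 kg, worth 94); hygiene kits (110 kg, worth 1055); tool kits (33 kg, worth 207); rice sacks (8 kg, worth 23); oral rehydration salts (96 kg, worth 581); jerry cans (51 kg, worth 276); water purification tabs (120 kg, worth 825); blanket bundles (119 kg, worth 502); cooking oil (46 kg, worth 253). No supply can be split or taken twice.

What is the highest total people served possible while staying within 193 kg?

Density check — hygiene kits 9.59, water purification tabs 6.88, tool kits 6.27 are the best per kg.
Taking medical dressings + infant formula + hygiene kits + tool kits + rice sacks: 193 kg used, 1515 in people served.

1515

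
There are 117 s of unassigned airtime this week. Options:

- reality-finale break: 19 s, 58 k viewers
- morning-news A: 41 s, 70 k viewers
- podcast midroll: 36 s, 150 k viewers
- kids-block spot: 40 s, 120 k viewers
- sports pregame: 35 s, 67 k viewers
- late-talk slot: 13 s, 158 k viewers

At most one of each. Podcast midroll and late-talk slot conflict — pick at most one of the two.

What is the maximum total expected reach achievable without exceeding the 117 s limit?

Reality-finale break + morning-news A + kids-block spot + late-talk slot uses 113 of the 117 s and totals 406.
The closest alternative, reality-finale break + kids-block spot + sports pregame + late-talk slot, reaches only 403.

406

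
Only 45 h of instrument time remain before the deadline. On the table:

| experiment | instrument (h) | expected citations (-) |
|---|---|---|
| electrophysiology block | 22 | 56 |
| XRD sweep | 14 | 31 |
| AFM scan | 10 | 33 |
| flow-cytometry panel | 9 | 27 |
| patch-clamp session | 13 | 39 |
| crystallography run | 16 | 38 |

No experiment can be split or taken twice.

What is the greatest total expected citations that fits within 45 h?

128

Greedy by ratio would take AFM scan + flow-cytometry panel + patch-clamp session: 32 h used, total 99.
Dropping flow-cytometry panel frees 9 h; slotting in electrophysiology block (22 h) lifts the total to 128 at 45 h.
The closest alternative, electrophysiology block + flow-cytometry panel + patch-clamp session, reaches only 122.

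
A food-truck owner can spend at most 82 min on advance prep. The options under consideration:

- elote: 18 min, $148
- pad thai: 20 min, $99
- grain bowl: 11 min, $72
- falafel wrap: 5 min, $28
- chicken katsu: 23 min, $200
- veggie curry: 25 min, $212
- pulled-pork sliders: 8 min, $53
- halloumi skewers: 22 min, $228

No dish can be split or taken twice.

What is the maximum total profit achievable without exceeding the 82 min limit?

Taking the top-ratio dishes first gives chicken katsu + veggie curry + pulled-pork sliders + halloumi skewers for 693 (78 min).
The 8 min tied up in pulled-pork sliders is better spent on grain bowl — total rises to 712 (81 min).

712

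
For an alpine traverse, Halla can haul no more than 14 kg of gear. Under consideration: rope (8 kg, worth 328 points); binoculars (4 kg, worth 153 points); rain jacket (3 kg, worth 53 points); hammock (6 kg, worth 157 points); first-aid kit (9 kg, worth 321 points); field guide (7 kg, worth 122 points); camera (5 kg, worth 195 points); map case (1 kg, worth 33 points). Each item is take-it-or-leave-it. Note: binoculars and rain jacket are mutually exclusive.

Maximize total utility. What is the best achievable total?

556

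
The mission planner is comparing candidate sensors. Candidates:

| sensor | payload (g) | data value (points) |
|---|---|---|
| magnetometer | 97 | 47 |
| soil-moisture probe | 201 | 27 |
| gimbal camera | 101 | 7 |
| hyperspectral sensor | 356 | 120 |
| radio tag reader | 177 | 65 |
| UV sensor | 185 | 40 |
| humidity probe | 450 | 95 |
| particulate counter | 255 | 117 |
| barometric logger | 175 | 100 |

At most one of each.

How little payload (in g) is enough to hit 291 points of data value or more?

Look for the lowest-payload combination reaching 291.
magnetometer + radio tag reader + particulate counter + barometric logger reaches 329 using 704 g.
Any bundle with less than 704 g falls short of 291.

704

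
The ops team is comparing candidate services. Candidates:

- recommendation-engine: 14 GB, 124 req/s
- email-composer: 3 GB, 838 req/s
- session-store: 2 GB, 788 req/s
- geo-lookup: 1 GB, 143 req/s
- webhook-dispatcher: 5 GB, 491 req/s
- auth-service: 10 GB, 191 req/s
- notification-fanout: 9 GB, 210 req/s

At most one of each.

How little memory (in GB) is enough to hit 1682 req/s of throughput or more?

6

Minimise GB subject to total throughput ≥ 1682.
Taking email-composer + session-store + geo-lookup gives 1769 (≥ 1682) for 6 GB.
Below 6 GB the best achievable stays under 1682.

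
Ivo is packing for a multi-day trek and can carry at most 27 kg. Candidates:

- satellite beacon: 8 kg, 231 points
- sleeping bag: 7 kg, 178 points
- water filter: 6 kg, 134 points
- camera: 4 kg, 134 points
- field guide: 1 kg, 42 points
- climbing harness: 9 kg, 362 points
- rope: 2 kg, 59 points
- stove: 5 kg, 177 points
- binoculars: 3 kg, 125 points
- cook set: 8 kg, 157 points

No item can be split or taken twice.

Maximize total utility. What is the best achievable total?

954

A density-first pass picks camera + field guide + climbing harness + rope + stove + binoculars — 899 at 24 kg.
The 5 kg tied up in camera and field guide is better spent on satellite beacon — total rises to 954 (27 kg).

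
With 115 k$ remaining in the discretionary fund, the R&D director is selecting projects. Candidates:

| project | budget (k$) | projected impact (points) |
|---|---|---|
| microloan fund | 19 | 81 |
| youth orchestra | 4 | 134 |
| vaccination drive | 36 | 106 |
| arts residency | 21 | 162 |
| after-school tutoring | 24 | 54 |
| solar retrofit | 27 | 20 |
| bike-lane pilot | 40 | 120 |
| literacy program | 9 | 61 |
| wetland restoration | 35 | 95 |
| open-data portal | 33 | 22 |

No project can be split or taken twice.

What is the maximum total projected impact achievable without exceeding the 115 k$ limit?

598

A density-first pass picks microloan fund + youth orchestra + arts residency + bike-lane pilot + literacy program — 558 at 93 k$.
Dropping bike-lane pilot frees 40 k$; slotting in vaccination drive + after-school tutoring (60 k$) lifts the total to 598 at 113 k$.
That's the maximum — no swap from here does better than 598.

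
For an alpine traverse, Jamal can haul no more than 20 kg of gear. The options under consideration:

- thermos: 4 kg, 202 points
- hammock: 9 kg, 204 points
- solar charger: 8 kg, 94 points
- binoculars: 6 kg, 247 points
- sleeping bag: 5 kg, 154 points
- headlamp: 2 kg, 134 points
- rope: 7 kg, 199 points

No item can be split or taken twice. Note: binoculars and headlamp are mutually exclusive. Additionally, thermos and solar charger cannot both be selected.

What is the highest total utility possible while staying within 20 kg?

694

Best packing: thermos + hammock + sleeping bag + headlamp — 20 kg, 694 total.
Next best is thermos + sleeping bag + headlamp + rope at 689 (18 kg) — short by 5.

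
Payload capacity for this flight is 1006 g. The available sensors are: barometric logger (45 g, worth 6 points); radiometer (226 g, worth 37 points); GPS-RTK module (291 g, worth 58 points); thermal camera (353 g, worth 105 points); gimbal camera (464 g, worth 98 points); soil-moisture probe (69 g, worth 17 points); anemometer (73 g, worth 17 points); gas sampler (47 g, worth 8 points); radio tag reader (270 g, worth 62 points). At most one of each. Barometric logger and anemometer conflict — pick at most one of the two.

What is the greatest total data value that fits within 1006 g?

245

Taking thermal camera + gimbal camera + soil-moisture probe + anemometer + gas sampler: 1006 g used, 245 in data value.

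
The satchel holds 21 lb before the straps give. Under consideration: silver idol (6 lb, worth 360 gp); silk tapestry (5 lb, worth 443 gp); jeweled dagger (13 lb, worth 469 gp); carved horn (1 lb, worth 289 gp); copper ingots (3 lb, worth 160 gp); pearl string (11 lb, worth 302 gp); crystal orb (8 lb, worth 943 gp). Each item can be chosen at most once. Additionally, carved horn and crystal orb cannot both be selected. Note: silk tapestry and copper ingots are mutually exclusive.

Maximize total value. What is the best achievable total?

Taking silver idol + silk tapestry + crystal orb: 19 lb used, 1746 in value.
Next best is silver idol + copper ingots + crystal orb at 1463 (17 lb) — short by 283.

1746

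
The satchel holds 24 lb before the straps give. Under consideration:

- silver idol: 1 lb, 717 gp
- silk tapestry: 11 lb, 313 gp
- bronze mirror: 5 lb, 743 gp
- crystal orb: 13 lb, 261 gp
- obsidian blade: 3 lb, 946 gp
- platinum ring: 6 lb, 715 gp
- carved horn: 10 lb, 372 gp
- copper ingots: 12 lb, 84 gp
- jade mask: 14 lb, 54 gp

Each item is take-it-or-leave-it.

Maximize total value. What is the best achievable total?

Density check — silver idol 717.00, obsidian blade 315.33, bronze mirror 148.60, platinum ring 119.17 are the best per lb.
Silver idol + bronze mirror + obsidian blade + platinum ring uses 15 of the 24 lb and totals 3121.
An exhaustive check of the 512 subsets confirms 3121.

3121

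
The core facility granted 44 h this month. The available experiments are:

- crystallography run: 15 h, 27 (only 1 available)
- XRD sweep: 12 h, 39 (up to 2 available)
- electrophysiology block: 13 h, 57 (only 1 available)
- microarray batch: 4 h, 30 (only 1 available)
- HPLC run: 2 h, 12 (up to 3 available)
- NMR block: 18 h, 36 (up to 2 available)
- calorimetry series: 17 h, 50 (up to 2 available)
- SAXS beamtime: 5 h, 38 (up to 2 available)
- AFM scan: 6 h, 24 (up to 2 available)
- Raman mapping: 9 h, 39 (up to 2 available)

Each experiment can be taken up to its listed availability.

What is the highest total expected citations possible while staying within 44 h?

244

Ranking by ratio (expected citations/h): SAXS beamtime 7.60, microarray batch 7.50, HPLC run 6.00.
Taking the top-ratio experiments first gives electrophysiology block + microarray batch + 3×HPLC run + 2×SAXS beamtime + Raman mapping for 238 (42 h).
The 13 h tied up in electrophysiology block is better spent on AFM scan + Raman mapping — total rises to 244 (44 h).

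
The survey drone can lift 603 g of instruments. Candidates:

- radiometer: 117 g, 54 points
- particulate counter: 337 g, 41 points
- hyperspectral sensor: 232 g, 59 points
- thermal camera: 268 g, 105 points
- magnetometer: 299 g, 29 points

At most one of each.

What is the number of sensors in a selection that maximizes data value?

The maximum data value within 603 g is 164.
For example hyperspectral sensor + thermal camera achieves it, using 500 g.
Every optimal selection uses 2 sensors.

2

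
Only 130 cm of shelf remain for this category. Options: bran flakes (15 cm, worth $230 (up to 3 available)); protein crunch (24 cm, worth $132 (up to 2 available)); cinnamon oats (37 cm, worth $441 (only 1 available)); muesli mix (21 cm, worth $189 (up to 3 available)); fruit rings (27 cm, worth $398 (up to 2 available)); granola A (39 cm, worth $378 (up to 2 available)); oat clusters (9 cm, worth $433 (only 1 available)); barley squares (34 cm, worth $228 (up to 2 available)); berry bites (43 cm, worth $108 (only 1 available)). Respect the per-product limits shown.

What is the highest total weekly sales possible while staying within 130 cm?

2130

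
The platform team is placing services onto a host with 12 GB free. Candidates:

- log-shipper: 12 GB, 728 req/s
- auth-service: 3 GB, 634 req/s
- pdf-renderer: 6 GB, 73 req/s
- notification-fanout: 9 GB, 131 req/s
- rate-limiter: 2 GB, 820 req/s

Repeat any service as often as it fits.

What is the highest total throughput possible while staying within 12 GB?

4920

6×rate-limiter uses 12 of the 12 GB and totals 4920.
No other feasible combination exceeds 4920.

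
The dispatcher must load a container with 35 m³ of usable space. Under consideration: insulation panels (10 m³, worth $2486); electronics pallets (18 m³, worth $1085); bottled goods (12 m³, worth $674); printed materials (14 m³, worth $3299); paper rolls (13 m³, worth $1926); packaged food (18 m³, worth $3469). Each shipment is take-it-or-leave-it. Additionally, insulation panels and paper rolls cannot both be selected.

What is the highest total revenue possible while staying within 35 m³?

Density check — insulation panels 248.60, printed materials 235.64, packaged food 192.72 are the best per m³.
Filling by ratio: insulation panels + printed materials for 5785, with 11 m³ left unused.
Replace insulation panels with packaged food: the trade gains 983 net, giving 6768 at 32 m³.
The closest alternative, insulation panels + packaged food, reaches only 5955.

6768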